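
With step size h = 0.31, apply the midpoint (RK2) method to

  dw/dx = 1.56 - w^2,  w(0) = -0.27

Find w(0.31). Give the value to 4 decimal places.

Midpoint: k1 = f(x_n, w_n); k2 = f(x_n + h/2, w_n + (h/2)·k1); w_{n+1} = w_n + h·k2.
x=0.000000, w=-0.270000:
  k1 = f(0.000000, -0.270000) = 1.487100
  k2 = f(0.155000, -0.039499) = 1.558440
  w ← -0.270000 + 0.31·1.558440 = 0.213116
w(0.31) ≈ 0.2131

0.2131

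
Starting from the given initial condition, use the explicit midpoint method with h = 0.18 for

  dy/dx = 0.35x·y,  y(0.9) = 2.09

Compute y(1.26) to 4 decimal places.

Midpoint: k1 = f(x_n, y_n); k2 = f(x_n + h/2, y_n + (h/2)·k1); y_{n+1} = y_n + h·k2.
x=0.900000, y=2.090000:
  k1 = f(0.900000, 2.090000) = 0.658350
  k2 = f(0.990000, 2.149251) = 0.744716
  y ← 2.090000 + 0.18·0.744716 = 2.224049
x=1.080000, y=2.224049:
  k1 = f(1.080000, 2.224049) = 0.840690
  k2 = f(1.170000, 2.299711) = 0.941732
  y ← 2.224049 + 0.18·0.941732 = 2.393561
y(1.26) ≈ 2.3936

2.3936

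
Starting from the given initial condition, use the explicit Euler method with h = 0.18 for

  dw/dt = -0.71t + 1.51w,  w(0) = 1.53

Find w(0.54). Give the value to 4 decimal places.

Euler: w_{n+1} = w_n + h·f(t_n, w_n).
t=0.000000, w=1.530000: f=2.310300 → w ← 1.530000 + 0.18·2.310300 = 1.945854
t=0.180000, w=1.945854: f=2.810440 → w ← 1.945854 + 0.18·2.810440 = 2.451733
t=0.360000, w=2.451733: f=3.446517 → w ← 2.451733 + 0.18·3.446517 = 3.072106
w(0.54) ≈ 3.0721

3.0721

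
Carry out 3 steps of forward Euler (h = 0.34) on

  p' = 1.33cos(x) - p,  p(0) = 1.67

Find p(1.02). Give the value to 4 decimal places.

Euler: p_{n+1} = p_n + h·f(x_n, p_n).
x=0.000000, p=1.670000: f=-0.340000 → p ← 1.670000 + 0.34·(-0.340000) = 1.554400
x=0.340000, p=1.554400: f=-0.300536 → p ← 1.554400 + 0.34·(-0.300536) = 1.452218
x=0.680000, p=1.452218: f=-0.418046 → p ← 1.452218 + 0.34·(-0.418046) = 1.310082
p(1.02) ≈ 1.3101

1.3101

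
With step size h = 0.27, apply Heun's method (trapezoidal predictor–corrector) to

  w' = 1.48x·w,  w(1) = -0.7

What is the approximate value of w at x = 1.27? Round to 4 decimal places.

Heun: k1 = f(x_n, w_n); k2 = f(x_n + h, w_n + h·k1); w_{n+1} = w_n + (h/2)·(k1 + k2).
x=1.000000, w=-0.700000:
  k1 = f(1.000000, -0.700000) = -1.036000
  k2 = f(1.270000, -0.979720) = -1.841482
  w ← -0.700000 + (0.27/2)·(-1.036000 + (-1.841482)) = -1.088460
w(1.27) ≈ -1.0885

-1.0885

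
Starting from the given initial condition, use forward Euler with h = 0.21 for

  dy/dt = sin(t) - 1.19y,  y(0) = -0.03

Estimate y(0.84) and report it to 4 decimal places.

Euler: y_{n+1} = y_n + h·f(t_n, y_n).
t=0.000000, y=-0.030000: f=0.035700 → y ← -0.030000 + 0.21·0.035700 = -0.022503
t=0.210000, y=-0.022503: f=0.235238 → y ← -0.022503 + 0.21·0.235238 = 0.026897
t=0.420000, y=0.026897: f=0.375753 → y ← 0.026897 + 0.21·0.375753 = 0.105805
t=0.630000, y=0.105805: f=0.463237 → y ← 0.105805 + 0.21·0.463237 = 0.203085
y(0.84) ≈ 0.2031

0.2031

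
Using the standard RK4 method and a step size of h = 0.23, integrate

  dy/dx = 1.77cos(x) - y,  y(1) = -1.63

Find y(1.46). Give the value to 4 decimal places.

RK4: k1 = f(x_n, y_n); k2 = f(x_n + h/2, y_n + (h/2)·k1); k3 = f(x_n + h/2, y_n + (h/2)·k2); k4 = f(x_n + h, y_n + h·k3); y_{n+1} = y_n + (h/6)·(k1 + 2k2 + 2k3 + k4).
x=1.000000, y=-1.630000:
  k1 = f(1.000000, -1.630000) = 2.586335
  k2 = f(1.115000, -1.332571) = 2.111686
  k3 = f(1.115000, -1.387156) = 2.166270
  k4 = f(1.230000, -1.131758) = 1.723359
  y ← -1.630000 + (0.23/6)·(k1 + 2k2 + 2k3 + k4) = -1.136818
x=1.230000, y=-1.136818:
  k1 = f(1.230000, -1.136818) = 1.728419
  k2 = f(1.345000, -0.938050) = 1.334322
  k3 = f(1.345000, -0.983371) = 1.379643
  k4 = f(1.460000, -0.819500) = 1.015209
  y ← -1.136818 + (0.23/6)·(k1 + 2k2 + 2k3 + k4) = -0.823575
y(1.46) ≈ -0.8236

-0.8236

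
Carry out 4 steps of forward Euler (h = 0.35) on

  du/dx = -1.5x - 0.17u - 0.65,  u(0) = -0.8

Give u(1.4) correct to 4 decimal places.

-2.5173

Euler: u_{n+1} = u_n + h·f(x_n, u_n).
x=0.000000, u=-0.800000: f=-0.514000 → u ← -0.800000 + 0.35·(-0.514000) = -0.979900
x=0.350000, u=-0.979900: f=-1.008417 → u ← -0.979900 + 0.35·(-1.008417) = -1.332846
x=0.700000, u=-1.332846: f=-1.473416 → u ← -1.332846 + 0.35·(-1.473416) = -1.848542
x=1.050000, u=-1.848542: f=-1.910748 → u ← -1.848542 + 0.35·(-1.910748) = -2.517303
u(1.4) ≈ -2.5173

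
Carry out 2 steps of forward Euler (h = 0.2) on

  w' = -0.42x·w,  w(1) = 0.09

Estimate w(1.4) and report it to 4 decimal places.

0.0741

Euler: w_{n+1} = w_n + h·f(x_n, w_n).
x=1.000000, w=0.090000: f=-0.037800 → w ← 0.090000 + 0.2·(-0.037800) = 0.082440
x=1.200000, w=0.082440: f=-0.041550 → w ← 0.082440 + 0.2·(-0.041550) = 0.074130
w(1.4) ≈ 0.0741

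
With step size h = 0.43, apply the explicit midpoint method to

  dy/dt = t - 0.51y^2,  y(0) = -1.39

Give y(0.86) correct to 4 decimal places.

-2.5940

Midpoint: k1 = f(t_n, y_n); k2 = f(t_n + h/2, y_n + (h/2)·k1); y_{n+1} = y_n + h·k2.
t=0.000000, y=-1.390000:
  k1 = f(0.000000, -1.390000) = -0.985371
  k2 = f(0.215000, -1.601855) = -1.093629
  y ← -1.390000 + 0.43·(-1.093629) = -1.860260
t=0.430000, y=-1.860260:
  k1 = f(0.430000, -1.860260) = -1.334890
  k2 = f(0.645000, -2.147262) = -1.706474
  y ← -1.860260 + 0.43·(-1.706474) = -2.594044
y(0.86) ≈ -2.5940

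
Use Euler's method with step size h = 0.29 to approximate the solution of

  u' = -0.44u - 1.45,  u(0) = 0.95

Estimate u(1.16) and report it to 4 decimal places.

Euler: u_{n+1} = u_n + h·f(t_n, u_n).
t=0.000000, u=0.950000: f=-1.868000 → u ← 0.950000 + 0.29·(-1.868000) = 0.408280
t=0.290000, u=0.408280: f=-1.629643 → u ← 0.408280 + 0.29·(-1.629643) = -0.064317
t=0.580000, u=-0.064317: f=-1.421701 → u ← -0.064317 + 0.29·(-1.421701) = -0.476610
t=0.870000, u=-0.476610: f=-1.240292 → u ← -0.476610 + 0.29·(-1.240292) = -0.836294
u(1.16) ≈ -0.8363

-0.8363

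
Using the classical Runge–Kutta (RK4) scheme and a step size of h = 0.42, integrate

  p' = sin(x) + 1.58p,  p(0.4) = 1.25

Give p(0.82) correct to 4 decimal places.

2.7527

RK4: k1 = f(x_n, p_n); k2 = f(x_n + h/2, p_n + (h/2)·k1); k3 = f(x_n + h/2, p_n + (h/2)·k2); k4 = f(x_n + h, p_n + h·k3); p_{n+1} = p_n + (h/6)·(k1 + 2k2 + 2k3 + k4).
x=0.400000, p=1.250000:
  k1 = f(0.400000, 1.250000) = 2.364418
  k2 = f(0.610000, 1.746528) = 3.332381
  k3 = f(0.610000, 1.949800) = 3.653552
  k4 = f(0.820000, 2.784492) = 5.130643
  p ← 1.250000 + (0.42/6)·(k1 + 2k2 + 2k3 + k4) = 2.752685
p(0.82) ≈ 2.7527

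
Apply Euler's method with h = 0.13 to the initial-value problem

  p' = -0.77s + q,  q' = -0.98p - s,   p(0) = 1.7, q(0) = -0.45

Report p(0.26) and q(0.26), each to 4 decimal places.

1.5418, -0.8926

Euler on (p,q): p_{n+1} = p_n + h·p', q_{n+1} = q_n + h·q'.
0.000000: (1.700000, -0.450000); f=(-0.450000, -1.666000) → (1.641500, -0.666580)
0.130000: (1.641500, -0.666580); f=(-0.766680, -1.738670) → (1.541832, -0.892607)
(p(0.26), q(0.26)) ≈ (1.5418, -0.8926)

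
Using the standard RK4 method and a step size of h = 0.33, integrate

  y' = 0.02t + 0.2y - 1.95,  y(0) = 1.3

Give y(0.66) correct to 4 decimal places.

0.1122

RK4: k1 = f(t_n, y_n); k2 = f(t_n + h/2, y_n + (h/2)·k1); k3 = f(t_n + h/2, y_n + (h/2)·k2); k4 = f(t_n + h, y_n + h·k3); y_{n+1} = y_n + (h/6)·(k1 + 2k2 + 2k3 + k4).
t=0.000000, y=1.300000:
  k1 = f(0.000000, 1.300000) = -1.690000
  k2 = f(0.165000, 1.021150) = -1.742470
  k3 = f(0.165000, 1.012492) = -1.744202
  k4 = f(0.330000, 0.724414) = -1.798517
  y ← 1.300000 + (0.33/6)·(k1 + 2k2 + 2k3 + k4) = 0.724598
t=0.330000, y=0.724598:
  k1 = f(0.330000, 0.724598) = -1.798480
  k2 = f(0.495000, 0.427848) = -1.854530
  k3 = f(0.495000, 0.418600) = -1.856380
  k4 = f(0.660000, 0.111992) = -1.914402
  y ← 0.724598 + (0.33/6)·(k1 + 2k2 + 2k3 + k4) = 0.112189
y(0.66) ≈ 0.1122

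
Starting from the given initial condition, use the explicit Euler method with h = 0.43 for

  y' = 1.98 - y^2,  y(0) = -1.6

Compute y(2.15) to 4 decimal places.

Euler: y_{n+1} = y_n + h·f(t_n, y_n).
t=0.000000, y=-1.600000: f=-0.580000 → y ← -1.600000 + 0.43·(-0.580000) = -1.849400
t=0.430000, y=-1.849400: f=-1.440280 → y ← -1.849400 + 0.43·(-1.440280) = -2.468721
t=0.860000, y=-2.468721: f=-4.114581 → y ← -2.468721 + 0.43·(-4.114581) = -4.237990
t=1.290000, y=-4.237990: f=-15.980563 → y ← -4.237990 + 0.43·(-15.980563) = -11.109633
t=1.720000, y=-11.109633: f=-121.443937 → y ← -11.109633 + 0.43·(-121.443937) = -63.330525
y(2.15) ≈ -63.3305

-63.3305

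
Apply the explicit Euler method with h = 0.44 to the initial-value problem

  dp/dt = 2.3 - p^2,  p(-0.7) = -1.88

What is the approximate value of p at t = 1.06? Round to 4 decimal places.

-53.0249

Euler: p_{n+1} = p_n + h·f(t_n, p_n).
t=-0.700000, p=-1.880000: f=-1.234400 → p ← -1.880000 + 0.44·(-1.234400) = -2.423136
t=-0.260000, p=-2.423136: f=-3.571588 → p ← -2.423136 + 0.44·(-3.571588) = -3.994635
t=0.180000, p=-3.994635: f=-13.657107 → p ← -3.994635 + 0.44·(-13.657107) = -10.003762
t=0.620000, p=-10.003762: f=-97.775249 → p ← -10.003762 + 0.44·(-97.775249) = -53.024871
p(1.06) ≈ -53.0249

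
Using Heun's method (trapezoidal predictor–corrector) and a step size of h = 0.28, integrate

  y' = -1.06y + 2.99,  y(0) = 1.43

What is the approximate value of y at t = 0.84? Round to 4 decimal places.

2.2405

Heun: k1 = f(t_n, y_n); k2 = f(t_n + h, y_n + h·k1); y_{n+1} = y_n + (h/2)·(k1 + k2).
t=0.000000, y=1.430000:
  k1 = f(0.000000, 1.430000) = 1.474200
  k2 = f(0.280000, 1.842776) = 1.036657
  y ← 1.430000 + (0.28/2)·(1.474200 + 1.036657) = 1.781520
t=0.280000, y=1.781520:
  k1 = f(0.280000, 1.781520) = 1.101589
  k2 = f(0.560000, 2.089965) = 0.774637
  y ← 1.781520 + (0.28/2)·(1.101589 + 0.774637) = 2.044192
t=0.560000, y=2.044192:
  k1 = f(0.560000, 2.044192) = 0.823157
  k2 = f(0.840000, 2.274676) = 0.578844
  y ← 2.044192 + (0.28/2)·(0.823157 + 0.578844) = 2.240472
y(0.84) ≈ 2.2405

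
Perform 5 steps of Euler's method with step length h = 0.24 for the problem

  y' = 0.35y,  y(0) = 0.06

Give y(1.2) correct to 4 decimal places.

0.0898

Euler: y_{n+1} = y_n + h·f(t_n, y_n).
t=0.000000, y=0.060000: f=0.021000 → y ← 0.060000 + 0.24·0.021000 = 0.065040
t=0.240000, y=0.065040: f=0.022764 → y ← 0.065040 + 0.24·0.022764 = 0.070503
t=0.480000, y=0.070503: f=0.024676 → y ← 0.070503 + 0.24·0.024676 = 0.076426
t=0.720000, y=0.076426: f=0.026749 → y ← 0.076426 + 0.24·0.026749 = 0.082845
t=0.960000, y=0.082845: f=0.028996 → y ← 0.082845 + 0.24·0.028996 = 0.089804
y(1.2) ≈ 0.0898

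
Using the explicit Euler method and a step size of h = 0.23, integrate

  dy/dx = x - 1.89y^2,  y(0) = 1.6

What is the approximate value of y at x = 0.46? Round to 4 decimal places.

0.4369

Euler: y_{n+1} = y_n + h·f(x_n, y_n).
x=0.000000, y=1.600000: f=-4.838400 → y ← 1.600000 + 0.23·(-4.838400) = 0.487168
x=0.230000, y=0.487168: f=-0.218559 → y ← 0.487168 + 0.23·(-0.218559) = 0.436899
y(0.46) ≈ 0.4369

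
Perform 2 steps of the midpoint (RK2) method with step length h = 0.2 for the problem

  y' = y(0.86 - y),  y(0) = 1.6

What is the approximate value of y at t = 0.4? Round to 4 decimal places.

1.2882

Midpoint: k1 = f(t_n, y_n); k2 = f(t_n + h/2, y_n + (h/2)·k1); y_{n+1} = y_n + h·k2.
t=0.000000, y=1.600000:
  k1 = f(0.000000, 1.600000) = -1.184000
  k2 = f(0.100000, 1.481600) = -0.920963
  y ← 1.600000 + 0.2·(-0.920963) = 1.415807
t=0.200000, y=1.415807:
  k1 = f(0.200000, 1.415807) = -0.786916
  k2 = f(0.300000, 1.337116) = -0.637959
  y ← 1.415807 + 0.2·(-0.637959) = 1.288216
y(0.4) ≈ 1.2882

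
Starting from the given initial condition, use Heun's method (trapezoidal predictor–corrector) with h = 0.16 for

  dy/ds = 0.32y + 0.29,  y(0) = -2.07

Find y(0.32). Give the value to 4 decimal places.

Heun: k1 = f(s_n, y_n); k2 = f(s_n + h, y_n + h·k1); y_{n+1} = y_n + (h/2)·(k1 + k2).
s=0.000000, y=-2.070000:
  k1 = f(0.000000, -2.070000) = -0.372400
  k2 = f(0.160000, -2.129584) = -0.391467
  y ← -2.070000 + (0.16/2)·(-0.372400 + (-0.391467)) = -2.131109
s=0.160000, y=-2.131109:
  k1 = f(0.160000, -2.131109) = -0.391955
  k2 = f(0.320000, -2.193822) = -0.412023
  y ← -2.131109 + (0.16/2)·(-0.391955 + (-0.412023)) = -2.195428
y(0.32) ≈ -2.1954

-2.1954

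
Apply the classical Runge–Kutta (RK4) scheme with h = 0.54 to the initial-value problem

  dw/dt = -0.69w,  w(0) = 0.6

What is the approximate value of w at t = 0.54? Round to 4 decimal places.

RK4: k1 = f(t_n, w_n); k2 = f(t_n + h/2, w_n + (h/2)·k1); k3 = f(t_n + h/2, w_n + (h/2)·k2); k4 = f(t_n + h, w_n + h·k3); w_{n+1} = w_n + (h/6)·(k1 + 2k2 + 2k3 + k4).
t=0.000000, w=0.600000:
  k1 = f(0.000000, 0.600000) = -0.414000
  k2 = f(0.270000, 0.488220) = -0.336872
  k3 = f(0.270000, 0.509045) = -0.351241
  k4 = f(0.540000, 0.410330) = -0.283128
  w ← 0.600000 + (0.54/6)·(k1 + 2k2 + 2k3 + k4) = 0.413398
w(0.54) ≈ 0.4134

0.4134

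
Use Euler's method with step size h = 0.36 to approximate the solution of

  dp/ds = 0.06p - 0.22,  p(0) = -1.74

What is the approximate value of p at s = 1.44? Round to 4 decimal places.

Euler: p_{n+1} = p_n + h·f(s_n, p_n).
s=0.000000, p=-1.740000: f=-0.324400 → p ← -1.740000 + 0.36·(-0.324400) = -1.856784
s=0.360000, p=-1.856784: f=-0.331407 → p ← -1.856784 + 0.36·(-0.331407) = -1.976091
s=0.720000, p=-1.976091: f=-0.338565 → p ← -1.976091 + 0.36·(-0.338565) = -2.097974
s=1.080000, p=-2.097974: f=-0.345878 → p ← -2.097974 + 0.36·(-0.345878) = -2.222490
p(1.44) ≈ -2.2225

-2.2225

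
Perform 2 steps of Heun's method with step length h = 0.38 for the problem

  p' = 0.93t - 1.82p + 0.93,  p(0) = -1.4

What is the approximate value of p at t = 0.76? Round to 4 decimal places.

Heun: k1 = f(t_n, p_n); k2 = f(t_n + h, p_n + h·k1); p_{n+1} = p_n + (h/2)·(k1 + k2).
t=0.000000, p=-1.400000:
  k1 = f(0.000000, -1.400000) = 3.478000
  k2 = f(0.380000, -0.078360) = 1.426015
  p ← -1.400000 + (0.38/2)·(3.478000 + 1.426015) = -0.468237
t=0.380000, p=-0.468237:
  k1 = f(0.380000, -0.468237) = 2.135592
  k2 = f(0.760000, 0.343288) = 1.012016
  p ← -0.468237 + (0.38/2)·(2.135592 + 1.012016) = 0.129808
p(0.76) ≈ 0.1298

0.1298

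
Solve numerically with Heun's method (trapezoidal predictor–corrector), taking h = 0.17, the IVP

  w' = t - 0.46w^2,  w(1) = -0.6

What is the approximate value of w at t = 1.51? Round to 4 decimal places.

Heun: k1 = f(t_n, w_n); k2 = f(t_n + h, w_n + h·k1); w_{n+1} = w_n + (h/2)·(k1 + k2).
t=1.000000, w=-0.600000:
  k1 = f(1.000000, -0.600000) = 0.834400
  k2 = f(1.170000, -0.458152) = 1.073445
  w ← -0.600000 + (0.17/2)·(0.834400 + 1.073445) = -0.437833
t=1.170000, w=-0.437833:
  k1 = f(1.170000, -0.437833) = 1.081819
  k2 = f(1.340000, -0.253924) = 1.310340
  w ← -0.437833 + (0.17/2)·(1.081819 + 1.310340) = -0.234500
t=1.340000, w=-0.234500:
  k1 = f(1.340000, -0.234500) = 1.314705
  k2 = f(1.510000, -0.011000) = 1.509944
  w ← -0.234500 + (0.17/2)·(1.314705 + 1.509944) = 0.005595
w(1.51) ≈ 0.0056

0.0056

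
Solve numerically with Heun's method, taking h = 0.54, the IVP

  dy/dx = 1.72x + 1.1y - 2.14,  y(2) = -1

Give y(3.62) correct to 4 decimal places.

Heun: k1 = f(x_n, y_n); k2 = f(x_n + h, y_n + h·k1); y_{n+1} = y_n + (h/2)·(k1 + k2).
x=2.000000, y=-1.000000:
  k1 = f(2.000000, -1.000000) = 0.200000
  k2 = f(2.540000, -0.892000) = 1.247600
  y ← -1.000000 + (0.54/2)·(0.200000 + 1.247600) = -0.609148
x=2.540000, y=-0.609148:
  k1 = f(2.540000, -0.609148) = 1.558737
  k2 = f(3.080000, 0.232570) = 3.413427
  y ← -0.609148 + (0.54/2)·(1.558737 + 3.413427) = 0.733336
x=3.080000, y=0.733336:
  k1 = f(3.080000, 0.733336) = 3.964270
  k2 = f(3.620000, 2.874042) = 7.247846
  y ← 0.733336 + (0.54/2)·(3.964270 + 7.247846) = 3.760608
y(3.62) ≈ 3.7606

3.7606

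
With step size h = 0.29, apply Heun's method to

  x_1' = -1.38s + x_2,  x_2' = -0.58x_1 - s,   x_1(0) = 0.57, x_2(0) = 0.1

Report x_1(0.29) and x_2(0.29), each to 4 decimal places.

Heun on (x_1,x_2): k1 = f(s_n, state_n); k2 = f(s_n + h, state_n + h·k1); state_{n+1} = state_n + (h/2)·(k1 + k2).
0.000000: (0.570000, 0.100000)
  k1 = (0.100000, -0.330600)
  predictor → (0.599000, 0.004126)
  k2 = (-0.396074, -0.637420)
  → (0.527069, -0.040363)
(x_1(0.29), x_2(0.29)) ≈ (0.5271, -0.0404)

0.5271, -0.0404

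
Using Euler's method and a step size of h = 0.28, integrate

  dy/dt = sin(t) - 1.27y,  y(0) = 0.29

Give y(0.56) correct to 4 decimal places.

Euler: y_{n+1} = y_n + h·f(t_n, y_n).
t=0.000000, y=0.290000: f=-0.368300 → y ← 0.290000 + 0.28·(-0.368300) = 0.186876
t=0.280000, y=0.186876: f=0.039023 → y ← 0.186876 + 0.28·0.039023 = 0.197802
y(0.56) ≈ 0.1978

0.1978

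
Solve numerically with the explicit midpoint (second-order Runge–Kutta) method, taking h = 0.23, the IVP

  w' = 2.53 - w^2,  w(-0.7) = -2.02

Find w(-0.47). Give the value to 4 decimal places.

-2.5496

Midpoint: k1 = f(t_n, w_n); k2 = f(t_n + h/2, w_n + (h/2)·k1); w_{n+1} = w_n + h·k2.
t=-0.700000, w=-2.020000:
  k1 = f(-0.700000, -2.020000) = -1.550400
  k2 = f(-0.585000, -2.198296) = -2.302505
  w ← -2.020000 + 0.23·(-2.302505) = -2.549576
w(-0.47) ≈ -2.5496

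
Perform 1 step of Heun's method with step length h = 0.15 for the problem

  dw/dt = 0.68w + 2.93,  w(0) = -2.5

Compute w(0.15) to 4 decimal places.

Heun: k1 = f(t_n, w_n); k2 = f(t_n + h, w_n + h·k1); w_{n+1} = w_n + (h/2)·(k1 + k2).
t=0.000000, w=-2.500000:
  k1 = f(0.000000, -2.500000) = 1.230000
  k2 = f(0.150000, -2.315500) = 1.355460
  w ← -2.500000 + (0.15/2)·(1.230000 + 1.355460) = -2.306090
w(0.15) ≈ -2.3061

-2.3061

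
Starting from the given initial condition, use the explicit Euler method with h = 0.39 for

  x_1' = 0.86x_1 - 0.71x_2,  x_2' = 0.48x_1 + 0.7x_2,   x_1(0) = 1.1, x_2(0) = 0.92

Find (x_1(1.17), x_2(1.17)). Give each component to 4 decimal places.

Euler on (x_1,x_2): x_1_{n+1} = x_1_n + h·x_1', x_2_{n+1} = x_2_n + h·x_2'.
0.000000: (1.100000, 0.920000); f=(0.292800, 1.172000) → (1.214192, 1.377080)
0.390000: (1.214192, 1.377080); f=(0.066478, 1.546768) → (1.240119, 1.980320)
0.780000: (1.240119, 1.980320); f=(-0.339525, 1.981481) → (1.107704, 2.753097)
(x_1(1.17), x_2(1.17)) ≈ (1.1077, 2.7531)

1.1077, 2.7531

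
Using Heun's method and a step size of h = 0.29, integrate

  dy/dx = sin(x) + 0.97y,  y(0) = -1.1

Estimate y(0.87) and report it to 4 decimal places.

-2.0748

Heun: k1 = f(x_n, y_n); k2 = f(x_n + h, y_n + h·k1); y_{n+1} = y_n + (h/2)·(k1 + k2).
x=0.000000, y=-1.100000:
  k1 = f(0.000000, -1.100000) = -1.067000
  k2 = f(0.290000, -1.409430) = -1.081195
  y ← -1.100000 + (0.29/2)·(-1.067000 + (-1.081195)) = -1.411488
x=0.290000, y=-1.411488:
  k1 = f(0.290000, -1.411488) = -1.083191
  k2 = f(0.580000, -1.725614) = -1.125821
  y ← -1.411488 + (0.29/2)·(-1.083191 + (-1.125821)) = -1.731795
x=0.580000, y=-1.731795:
  k1 = f(0.580000, -1.731795) = -1.131817
  k2 = f(0.870000, -2.060022) = -1.233893
  y ← -1.731795 + (0.29/2)·(-1.131817 + (-1.233893)) = -2.074823
y(0.87) ≈ -2.0748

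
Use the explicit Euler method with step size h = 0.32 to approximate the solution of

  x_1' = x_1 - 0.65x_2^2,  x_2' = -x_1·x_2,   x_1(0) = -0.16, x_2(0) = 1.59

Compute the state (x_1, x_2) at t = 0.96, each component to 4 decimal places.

-2.9387, 3.0928

Euler on (x_1,x_2): x_1_{n+1} = x_1_n + h·x_1', x_2_{n+1} = x_2_n + h·x_2'.
0.000000: (-0.160000, 1.590000); f=(-1.803265, 0.254400) → (-0.737045, 1.671408)
0.320000: (-0.737045, 1.671408); f=(-2.552888, 1.231903) → (-1.553969, 2.065617)
0.640000: (-1.553969, 2.065617); f=(-4.327371, 3.209904) → (-2.938728, 3.092786)
(x_1(0.96), x_2(0.96)) ≈ (-2.9387, 3.0928)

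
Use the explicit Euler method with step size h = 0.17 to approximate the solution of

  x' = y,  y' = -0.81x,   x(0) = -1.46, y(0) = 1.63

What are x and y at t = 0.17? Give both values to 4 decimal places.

Euler on (x,y): x_{n+1} = x_n + h·x', y_{n+1} = y_n + h·y'.
0.000000: (-1.460000, 1.630000); f=(1.630000, 1.182600) → (-1.182900, 1.831042)
(x(0.17), y(0.17)) ≈ (-1.1829, 1.8310)

-1.1829, 1.8310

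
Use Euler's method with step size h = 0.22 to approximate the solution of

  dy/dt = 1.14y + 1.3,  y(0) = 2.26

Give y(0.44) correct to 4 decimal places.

4.1795

Euler: y_{n+1} = y_n + h·f(t_n, y_n).
t=0.000000, y=2.260000: f=3.876400 → y ← 2.260000 + 0.22·3.876400 = 3.112808
t=0.220000, y=3.112808: f=4.848601 → y ← 3.112808 + 0.22·4.848601 = 4.179500
y(0.44) ≈ 4.1795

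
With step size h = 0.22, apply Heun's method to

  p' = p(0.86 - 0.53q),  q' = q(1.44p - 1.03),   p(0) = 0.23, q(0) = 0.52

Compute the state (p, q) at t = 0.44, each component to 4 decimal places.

Heun on (p,q): k1 = f(t_n, state_n); k2 = f(t_n + h, state_n + h·k1); state_{n+1} = state_n + (h/2)·(k1 + k2).
0.000000: (0.230000, 0.520000)
  k1 = (0.134412, -0.363376)
  predictor → (0.259571, 0.440057)
  k2 = (0.162691, -0.288774)
  → (0.262681, 0.448264)
0.220000: (0.262681, 0.448264)
  k1 = (0.163498, -0.292151)
  predictor → (0.298651, 0.383990)
  k2 = (0.196060, -0.230372)
  → (0.302233, 0.390786)
(p(0.44), q(0.44)) ≈ (0.3022, 0.3908)

0.3022, 0.3908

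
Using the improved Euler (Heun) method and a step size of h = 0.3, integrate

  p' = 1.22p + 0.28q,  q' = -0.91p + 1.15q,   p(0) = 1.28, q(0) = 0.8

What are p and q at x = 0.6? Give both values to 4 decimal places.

Heun on (p,q): k1 = f(x_n, state_n); k2 = f(x_n + h, state_n + h·k1); state_{n+1} = state_n + (h/2)·(k1 + k2).
0.000000: (1.280000, 0.800000)
  k1 = (1.785600, -0.244800)
  predictor → (1.815680, 0.726560)
  k2 = (2.418566, -0.816725)
  → (1.910625, 0.640771)
0.300000: (1.910625, 0.640771)
  k1 = (2.510378, -1.001782)
  predictor → (2.663738, 0.340237)
  k2 = (3.345027, -2.032730)
  → (2.788936, 0.185595)
(p(0.6), q(0.6)) ≈ (2.7889, 0.1856)

2.7889, 0.1856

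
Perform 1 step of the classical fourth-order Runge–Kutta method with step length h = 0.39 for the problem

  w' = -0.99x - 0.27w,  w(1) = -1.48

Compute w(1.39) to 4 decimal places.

-1.7713

RK4: k1 = f(x_n, w_n); k2 = f(x_n + h/2, w_n + (h/2)·k1); k3 = f(x_n + h/2, w_n + (h/2)·k2); k4 = f(x_n + h, w_n + h·k3); w_{n+1} = w_n + (h/6)·(k1 + 2k2 + 2k3 + k4).
x=1.000000, w=-1.480000:
  k1 = f(1.000000, -1.480000) = -0.590400
  k2 = f(1.195000, -1.595128) = -0.752365
  k3 = f(1.195000, -1.626711) = -0.743838
  k4 = f(1.390000, -1.770097) = -0.898174
  w ← -1.480000 + (0.39/6)·(k1 + 2k2 + 2k3 + k4) = -1.771264
w(1.39) ≈ -1.7713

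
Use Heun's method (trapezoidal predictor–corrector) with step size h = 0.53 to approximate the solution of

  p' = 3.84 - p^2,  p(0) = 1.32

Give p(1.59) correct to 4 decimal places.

1.3360

Heun: k1 = f(t_n, p_n); k2 = f(t_n + h, p_n + h·k1); p_{n+1} = p_n + (h/2)·(k1 + k2).
t=0.000000, p=1.320000:
  k1 = f(0.000000, 1.320000) = 2.097600
  k2 = f(0.530000, 2.431728) = -2.073301
  p ← 1.320000 + (0.53/2)·(2.097600 + (-2.073301)) = 1.326439
t=0.530000, p=1.326439:
  k1 = f(0.530000, 1.326439) = 2.080559
  k2 = f(1.060000, 2.429135) = -2.060699
  p ← 1.326439 + (0.53/2)·(2.080559 + (-2.060699)) = 1.331702
t=1.060000, p=1.331702:
  k1 = f(1.060000, 1.331702) = 2.066570
  k2 = f(1.590000, 2.426984) = -2.050251
  p ← 1.331702 + (0.53/2)·(2.066570 + (-2.050251)) = 1.336026
p(1.59) ≈ 1.3360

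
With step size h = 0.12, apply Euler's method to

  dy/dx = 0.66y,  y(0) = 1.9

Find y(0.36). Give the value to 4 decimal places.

2.3881

Euler: y_{n+1} = y_n + h·f(x_n, y_n).
x=0.000000, y=1.900000: f=1.254000 → y ← 1.900000 + 0.12·1.254000 = 2.050480
x=0.120000, y=2.050480: f=1.353317 → y ← 2.050480 + 0.12·1.353317 = 2.212878
x=0.240000, y=2.212878: f=1.460499 → y ← 2.212878 + 0.12·1.460499 = 2.388138
y(0.36) ≈ 2.3881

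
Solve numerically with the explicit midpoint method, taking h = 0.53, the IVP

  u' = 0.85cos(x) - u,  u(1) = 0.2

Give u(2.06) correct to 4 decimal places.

0.0129

Midpoint: k1 = f(x_n, u_n); k2 = f(x_n + h/2, u_n + (h/2)·k1); u_{n+1} = u_n + h·k2.
x=1.000000, u=0.200000:
  k1 = f(1.000000, 0.200000) = 0.259257
  k2 = f(1.265000, 0.268703) = -0.012808
  u ← 0.200000 + 0.53·(-0.012808) = 0.193212
x=1.530000, u=0.193212:
  k1 = f(1.530000, 0.193212) = -0.158544
  k2 = f(1.795000, 0.151197) = -0.340178
  u ← 0.193212 + 0.53·(-0.340178) = 0.012917
u(2.06) ≈ 0.0129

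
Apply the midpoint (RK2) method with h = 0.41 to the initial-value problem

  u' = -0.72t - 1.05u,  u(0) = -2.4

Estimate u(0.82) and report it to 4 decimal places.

-1.2479

Midpoint: k1 = f(t_n, u_n); k2 = f(t_n + h/2, u_n + (h/2)·k1); u_{n+1} = u_n + h·k2.
t=0.000000, u=-2.400000:
  k1 = f(0.000000, -2.400000) = 2.520000
  k2 = f(0.205000, -1.883400) = 1.829970
  u ← -2.400000 + 0.41·1.829970 = -1.649712
t=0.410000, u=-1.649712:
  k1 = f(0.410000, -1.649712) = 1.436998
  k2 = f(0.615000, -1.355128) = 0.980084
  u ← -1.649712 + 0.41·0.980084 = -1.247878
u(0.82) ≈ -1.2479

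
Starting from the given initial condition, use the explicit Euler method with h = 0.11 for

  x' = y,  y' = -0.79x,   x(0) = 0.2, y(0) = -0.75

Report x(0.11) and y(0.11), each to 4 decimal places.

0.1175, -0.7674

Euler on (x,y): x_{n+1} = x_n + h·x', y_{n+1} = y_n + h·y'.
0.000000: (0.200000, -0.750000); f=(-0.750000, -0.158000) → (0.117500, -0.767380)
(x(0.11), y(0.11)) ≈ (0.1175, -0.7674)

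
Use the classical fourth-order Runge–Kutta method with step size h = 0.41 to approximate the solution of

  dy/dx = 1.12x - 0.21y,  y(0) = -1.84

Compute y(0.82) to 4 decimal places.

-1.1931

RK4: k1 = f(x_n, y_n); k2 = f(x_n + h/2, y_n + (h/2)·k1); k3 = f(x_n + h/2, y_n + (h/2)·k2); k4 = f(x_n + h, y_n + h·k3); y_{n+1} = y_n + (h/6)·(k1 + 2k2 + 2k3 + k4).
x=0.000000, y=-1.840000:
  k1 = f(0.000000, -1.840000) = 0.386400
  k2 = f(0.205000, -1.760788) = 0.599365
  k3 = f(0.205000, -1.717130) = 0.590197
  k4 = f(0.410000, -1.598019) = 0.794784
  y ← -1.840000 + (0.41/6)·(k1 + 2k2 + 2k3 + k4) = -1.596712
x=0.410000, y=-1.596712:
  k1 = f(0.410000, -1.596712) = 0.794510
  k2 = f(0.615000, -1.433838) = 0.989906
  k3 = f(0.615000, -1.393781) = 0.981494
  k4 = f(0.820000, -1.194300) = 1.169203
  y ← -1.596712 + (0.41/6)·(k1 + 2k2 + 2k3 + k4) = -1.193100
y(0.82) ≈ -1.1931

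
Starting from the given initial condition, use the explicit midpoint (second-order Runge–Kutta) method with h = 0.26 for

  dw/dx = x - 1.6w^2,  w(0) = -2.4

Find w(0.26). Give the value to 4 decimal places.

Midpoint: k1 = f(x_n, w_n); k2 = f(x_n + h/2, w_n + (h/2)·k1); w_{n+1} = w_n + h·k2.
x=0.000000, w=-2.400000:
  k1 = f(0.000000, -2.400000) = -9.216000
  k2 = f(0.130000, -3.598080) = -20.583887
  w ← -2.400000 + 0.26·(-20.583887) = -7.751811
w(0.26) ≈ -7.7518

-7.7518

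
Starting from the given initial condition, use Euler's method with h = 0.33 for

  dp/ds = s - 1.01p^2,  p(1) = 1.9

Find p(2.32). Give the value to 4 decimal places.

1.3856

Euler: p_{n+1} = p_n + h·f(s_n, p_n).
s=1.000000, p=1.900000: f=-2.646100 → p ← 1.900000 + 0.33·(-2.646100) = 1.026787
s=1.330000, p=1.026787: f=0.265166 → p ← 1.026787 + 0.33·0.265166 = 1.114292
s=1.660000, p=1.114292: f=0.405938 → p ← 1.114292 + 0.33·0.405938 = 1.248251
s=1.990000, p=1.248251: f=0.416288 → p ← 1.248251 + 0.33·0.416288 = 1.385626
p(2.32) ≈ 1.3856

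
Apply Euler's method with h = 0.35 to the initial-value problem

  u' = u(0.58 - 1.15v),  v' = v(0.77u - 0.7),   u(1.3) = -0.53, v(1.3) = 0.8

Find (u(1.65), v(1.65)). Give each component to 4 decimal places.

-0.4669, 0.4897

Euler on (u,v): u_{n+1} = u_n + h·u', v_{n+1} = v_n + h·v'.
1.300000: (-0.530000, 0.800000); f=(0.180200, -0.886480) → (-0.466930, 0.489732)
(u(1.65), v(1.65)) ≈ (-0.4669, 0.4897)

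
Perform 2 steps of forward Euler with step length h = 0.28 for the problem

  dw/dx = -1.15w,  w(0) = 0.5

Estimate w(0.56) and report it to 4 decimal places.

0.2298

Euler: w_{n+1} = w_n + h·f(x_n, w_n).
x=0.000000, w=0.500000: f=-0.575000 → w ← 0.500000 + 0.28·(-0.575000) = 0.339000
x=0.280000, w=0.339000: f=-0.389850 → w ← 0.339000 + 0.28·(-0.389850) = 0.229842
w(0.56) ≈ 0.2298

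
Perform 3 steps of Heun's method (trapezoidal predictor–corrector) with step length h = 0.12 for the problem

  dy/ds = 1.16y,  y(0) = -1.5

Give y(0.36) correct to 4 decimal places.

-2.2747

Heun: k1 = f(s_n, y_n); k2 = f(s_n + h, y_n + h·k1); y_{n+1} = y_n + (h/2)·(k1 + k2).
s=0.000000, y=-1.500000:
  k1 = f(0.000000, -1.500000) = -1.740000
  k2 = f(0.120000, -1.708800) = -1.982208
  y ← -1.500000 + (0.12/2)·(-1.740000 + (-1.982208)) = -1.723332
s=0.120000, y=-1.723332:
  k1 = f(0.120000, -1.723332) = -1.999066
  k2 = f(0.240000, -1.963220) = -2.277336
  y ← -1.723332 + (0.12/2)·(-1.999066 + (-2.277336)) = -1.979917
s=0.240000, y=-1.979917:
  k1 = f(0.240000, -1.979917) = -2.296703
  k2 = f(0.360000, -2.255521) = -2.616404
  y ← -1.979917 + (0.12/2)·(-2.296703 + (-2.616404)) = -2.274703
y(0.36) ≈ -2.2747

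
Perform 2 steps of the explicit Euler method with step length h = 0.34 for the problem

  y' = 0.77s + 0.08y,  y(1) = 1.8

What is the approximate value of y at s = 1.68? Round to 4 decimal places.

Euler: y_{n+1} = y_n + h·f(s_n, y_n).
s=1.000000, y=1.800000: f=0.914000 → y ← 1.800000 + 0.34·0.914000 = 2.110760
s=1.340000, y=2.110760: f=1.200661 → y ← 2.110760 + 0.34·1.200661 = 2.518985
y(1.68) ≈ 2.5190

2.5190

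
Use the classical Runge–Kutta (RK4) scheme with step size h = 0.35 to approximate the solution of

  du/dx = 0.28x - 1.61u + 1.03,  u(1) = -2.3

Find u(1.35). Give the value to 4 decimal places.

RK4: k1 = f(x_n, u_n); k2 = f(x_n + h/2, u_n + (h/2)·k1); k3 = f(x_n + h/2, u_n + (h/2)·k2); k4 = f(x_n + h, u_n + h·k3); u_{n+1} = u_n + (h/6)·(k1 + 2k2 + 2k3 + k4).
x=1.000000, u=-2.300000:
  k1 = f(1.000000, -2.300000) = 5.013000
  k2 = f(1.175000, -1.422725) = 3.649587
  k3 = f(1.175000, -1.661322) = 4.033729
  k4 = f(1.350000, -0.888195) = 2.837994
  u ← -2.300000 + (0.35/6)·(k1 + 2k2 + 2k3 + k4) = -0.945638
u(1.35) ≈ -0.9456

-0.9456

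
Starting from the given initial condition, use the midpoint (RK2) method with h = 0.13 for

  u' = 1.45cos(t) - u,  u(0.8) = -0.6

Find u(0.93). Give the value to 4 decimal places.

-0.4133

Midpoint: k1 = f(t_n, u_n); k2 = f(t_n + h/2, u_n + (h/2)·k1); u_{n+1} = u_n + h·k2.
t=0.800000, u=-0.600000:
  k1 = f(0.800000, -0.600000) = 1.610225
  k2 = f(0.865000, -0.495335) = 1.435864
  u ← -0.600000 + 0.13·1.435864 = -0.413338
u(0.93) ≈ -0.4133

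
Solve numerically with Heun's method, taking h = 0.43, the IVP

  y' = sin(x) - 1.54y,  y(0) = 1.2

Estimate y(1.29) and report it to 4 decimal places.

Heun: k1 = f(x_n, y_n); k2 = f(x_n + h, y_n + h·k1); y_{n+1} = y_n + (h/2)·(k1 + k2).
x=0.000000, y=1.200000:
  k1 = f(0.000000, 1.200000) = -1.848000
  k2 = f(0.430000, 0.405360) = -0.207384
  y ← 1.200000 + (0.43/2)·(-1.848000 + (-0.207384)) = 0.758093
x=0.430000, y=0.758093:
  k1 = f(0.430000, 0.758093) = -0.750592
  k2 = f(0.860000, 0.435338) = 0.087422
  y ← 0.758093 + (0.43/2)·(-0.750592 + 0.087422) = 0.615511
x=0.860000, y=0.615511:
  k1 = f(0.860000, 0.615511) = -0.190044
  k2 = f(1.290000, 0.533792) = 0.138796
  y ← 0.615511 + (0.43/2)·(-0.190044 + 0.138796) = 0.604493
y(1.29) ≈ 0.6045

0.6045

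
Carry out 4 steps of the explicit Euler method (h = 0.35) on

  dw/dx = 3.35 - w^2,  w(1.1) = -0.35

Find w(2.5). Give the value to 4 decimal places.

1.8237

Euler: w_{n+1} = w_n + h·f(x_n, w_n).
x=1.100000, w=-0.350000: f=3.227500 → w ← -0.350000 + 0.35·3.227500 = 0.779625
x=1.450000, w=0.779625: f=2.742185 → w ← 0.779625 + 0.35·2.742185 = 1.739390
x=1.800000, w=1.739390: f=0.324523 → w ← 1.739390 + 0.35·0.324523 = 1.852973
x=2.150000, w=1.852973: f=-0.083509 → w ← 1.852973 + 0.35·(-0.083509) = 1.823745
w(2.5) ≈ 1.8237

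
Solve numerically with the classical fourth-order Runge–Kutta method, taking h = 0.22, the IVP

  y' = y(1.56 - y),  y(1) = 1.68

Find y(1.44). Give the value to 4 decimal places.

RK4: k1 = f(t_n, y_n); k2 = f(t_n + h/2, y_n + (h/2)·k1); k3 = f(t_n + h/2, y_n + (h/2)·k2); k4 = f(t_n + h, y_n + h·k3); y_{n+1} = y_n + (h/6)·(k1 + 2k2 + 2k3 + k4).
t=1.000000, y=1.680000:
  k1 = f(1.000000, 1.680000) = -0.201600
  k2 = f(1.110000, 1.657824) = -0.162175
  k3 = f(1.110000, 1.662161) = -0.169808
  k4 = f(1.220000, 1.642642) = -0.135752
  y ← 1.680000 + (0.22/6)·(k1 + 2k2 + 2k3 + k4) = 1.643285
t=1.220000, y=1.643285:
  k1 = f(1.220000, 1.643285) = -0.136861
  k2 = f(1.330000, 1.628230) = -0.111095
  k3 = f(1.330000, 1.631065) = -0.115911
  k4 = f(1.440000, 1.617785) = -0.093483
  y ← 1.643285 + (0.22/6)·(k1 + 2k2 + 2k3 + k4) = 1.618192
y(1.44) ≈ 1.6182

1.6182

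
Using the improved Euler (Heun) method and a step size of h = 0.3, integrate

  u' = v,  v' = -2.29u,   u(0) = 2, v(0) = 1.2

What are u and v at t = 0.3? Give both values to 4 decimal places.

Heun on (u,v): k1 = f(t_n, state_n); k2 = f(t_n + h, state_n + h·k1); state_{n+1} = state_n + (h/2)·(k1 + k2).
0.000000: (2.000000, 1.200000)
  k1 = (1.200000, -4.580000)
  predictor → (2.360000, -0.174000)
  k2 = (-0.174000, -5.404400)
  → (2.153900, -0.297660)
(u(0.3), v(0.3)) ≈ (2.1539, -0.2977)

2.1539, -0.2977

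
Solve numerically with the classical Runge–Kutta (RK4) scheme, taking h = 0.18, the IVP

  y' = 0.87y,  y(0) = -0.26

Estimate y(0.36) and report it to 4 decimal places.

-0.3556

RK4: k1 = f(x_n, y_n); k2 = f(x_n + h/2, y_n + (h/2)·k1); k3 = f(x_n + h/2, y_n + (h/2)·k2); k4 = f(x_n + h, y_n + h·k3); y_{n+1} = y_n + (h/6)·(k1 + 2k2 + 2k3 + k4).
x=0.000000, y=-0.260000:
  k1 = f(0.000000, -0.260000) = -0.226200
  k2 = f(0.090000, -0.280358) = -0.243911
  k3 = f(0.090000, -0.281952) = -0.245298
  k4 = f(0.180000, -0.304154) = -0.264614
  y ← -0.260000 + (0.18/6)·(k1 + 2k2 + 2k3 + k4) = -0.304077
x=0.180000, y=-0.304077:
  k1 = f(0.180000, -0.304077) = -0.264547
  k2 = f(0.270000, -0.327886) = -0.285261
  k3 = f(0.270000, -0.329750) = -0.286883
  k4 = f(0.360000, -0.355716) = -0.309473
  y ← -0.304077 + (0.18/6)·(k1 + 2k2 + 2k3 + k4) = -0.355626
y(0.36) ≈ -0.3556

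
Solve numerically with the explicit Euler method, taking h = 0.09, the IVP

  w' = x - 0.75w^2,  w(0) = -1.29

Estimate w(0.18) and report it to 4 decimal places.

-1.5270

Euler: w_{n+1} = w_n + h·f(x_n, w_n).
x=0.000000, w=-1.290000: f=-1.248075 → w ← -1.290000 + 0.09·(-1.248075) = -1.402327
x=0.090000, w=-1.402327: f=-1.384890 → w ← -1.402327 + 0.09·(-1.384890) = -1.526967
w(0.18) ≈ -1.5270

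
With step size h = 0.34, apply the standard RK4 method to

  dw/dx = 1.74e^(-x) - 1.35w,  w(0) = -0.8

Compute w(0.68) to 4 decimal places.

0.2134

RK4: k1 = f(x_n, w_n); k2 = f(x_n + h/2, w_n + (h/2)·k1); k3 = f(x_n + h/2, w_n + (h/2)·k2); k4 = f(x_n + h, w_n + h·k3); w_{n+1} = w_n + (h/6)·(k1 + 2k2 + 2k3 + k4).
x=0.000000, w=-0.800000:
  k1 = f(0.000000, -0.800000) = 2.820000
  k2 = f(0.170000, -0.320600) = 1.900787
  k3 = f(0.170000, -0.476866) = 2.111746
  k4 = f(0.340000, -0.082006) = 1.349189
  w ← -0.800000 + (0.34/6)·(k1 + 2k2 + 2k3 + k4) = -0.108992
x=0.340000, w=-0.108992:
  k1 = f(0.340000, -0.108992) = 1.385620
  k2 = f(0.510000, 0.126563) = 0.874002
  k3 = f(0.510000, 0.039588) = 0.991418
  k4 = f(0.680000, 0.228090) = 0.573592
  w ← -0.108992 + (0.34/6)·(k1 + 2k2 + 2k3 + k4) = 0.213444
w(0.68) ≈ 0.2134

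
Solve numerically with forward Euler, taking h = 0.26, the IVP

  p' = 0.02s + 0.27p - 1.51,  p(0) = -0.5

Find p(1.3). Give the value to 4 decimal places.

Euler: p_{n+1} = p_n + h·f(s_n, p_n).
s=0.000000, p=-0.500000: f=-1.645000 → p ← -0.500000 + 0.26·(-1.645000) = -0.927700
s=0.260000, p=-0.927700: f=-1.755279 → p ← -0.927700 + 0.26·(-1.755279) = -1.384073
s=0.520000, p=-1.384073: f=-1.873300 → p ← -1.384073 + 0.26·(-1.873300) = -1.871130
s=0.780000, p=-1.871130: f=-1.999605 → p ← -1.871130 + 0.26·(-1.999605) = -2.391028
s=1.040000, p=-2.391028: f=-2.134778 → p ← -2.391028 + 0.26·(-2.134778) = -2.946070
p(1.3) ≈ -2.9461

-2.9461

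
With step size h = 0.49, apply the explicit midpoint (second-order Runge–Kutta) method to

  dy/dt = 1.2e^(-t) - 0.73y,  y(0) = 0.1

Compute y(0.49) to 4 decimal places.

0.4257

Midpoint: k1 = f(t_n, y_n); k2 = f(t_n + h/2, y_n + (h/2)·k1); y_{n+1} = y_n + h·k2.
t=0.000000, y=0.100000:
  k1 = f(0.000000, 0.100000) = 1.127000
  k2 = f(0.245000, 0.376115) = 0.664681
  y ← 0.100000 + 0.49·0.664681 = 0.425694
y(0.49) ≈ 0.4257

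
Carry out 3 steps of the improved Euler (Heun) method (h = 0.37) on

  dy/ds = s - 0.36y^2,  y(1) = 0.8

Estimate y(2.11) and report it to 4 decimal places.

1.8150

Heun: k1 = f(s_n, y_n); k2 = f(s_n + h, y_n + h·k1); y_{n+1} = y_n + (h/2)·(k1 + k2).
s=1.000000, y=0.800000:
  k1 = f(1.000000, 0.800000) = 0.769600
  k2 = f(1.370000, 1.084752) = 0.946393
  y ← 0.800000 + (0.37/2)·(0.769600 + 0.946393) = 1.117459
s=1.370000, y=1.117459:
  k1 = f(1.370000, 1.117459) = 0.920463
  k2 = f(1.740000, 1.458030) = 0.974693
  y ← 1.117459 + (0.37/2)·(0.920463 + 0.974693) = 1.468063
s=1.740000, y=1.468063:
  k1 = f(1.740000, 1.468063) = 0.964125
  k2 = f(2.110000, 1.824789) = 0.911252
  y ← 1.468063 + (0.37/2)·(0.964125 + 0.911252) = 1.815007
y(2.11) ≈ 1.8150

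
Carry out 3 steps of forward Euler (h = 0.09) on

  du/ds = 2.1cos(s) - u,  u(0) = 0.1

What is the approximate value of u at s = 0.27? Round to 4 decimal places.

Euler: u_{n+1} = u_n + h·f(s_n, u_n).
s=0.000000, u=0.100000: f=2.000000 → u ← 0.100000 + 0.09·2.000000 = 0.280000
s=0.090000, u=0.280000: f=1.811501 → u ← 0.280000 + 0.09·1.811501 = 0.443035
s=0.180000, u=0.443035: f=1.623037 → u ← 0.443035 + 0.09·1.623037 = 0.589108
u(0.27) ≈ 0.5891

0.5891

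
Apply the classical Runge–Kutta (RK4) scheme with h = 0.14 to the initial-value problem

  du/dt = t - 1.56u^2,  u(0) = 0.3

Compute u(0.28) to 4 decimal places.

0.3014

RK4: k1 = f(t_n, u_n); k2 = f(t_n + h/2, u_n + (h/2)·k1); k3 = f(t_n + h/2, u_n + (h/2)·k2); k4 = f(t_n + h, u_n + h·k3); u_{n+1} = u_n + (h/6)·(k1 + 2k2 + 2k3 + k4).
t=0.000000, u=0.300000:
  k1 = f(0.000000, 0.300000) = -0.140400
  k2 = f(0.070000, 0.290172) = -0.061352
  k3 = f(0.070000, 0.295705) = -0.066409
  k4 = f(0.140000, 0.290703) = 0.008167
  u ← 0.300000 + (0.14/6)·(k1 + 2k2 + 2k3 + k4) = 0.290952
t=0.140000, u=0.290952:
  k1 = f(0.140000, 0.290952) = 0.007941
  k2 = f(0.210000, 0.291508) = 0.077436
  k3 = f(0.210000, 0.296373) = 0.072974
  k4 = f(0.280000, 0.301169) = 0.138504
  u ← 0.290952 + (0.14/6)·(k1 + 2k2 + 2k3 + k4) = 0.301389
u(0.28) ≈ 0.3014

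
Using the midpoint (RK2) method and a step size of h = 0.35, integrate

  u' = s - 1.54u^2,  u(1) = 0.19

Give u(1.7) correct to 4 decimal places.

0.8082

Midpoint: k1 = f(s_n, u_n); k2 = f(s_n + h/2, u_n + (h/2)·k1); u_{n+1} = u_n + h·k2.
s=1.000000, u=0.190000:
  k1 = f(1.000000, 0.190000) = 0.944406
  k2 = f(1.175000, 0.355271) = 0.980625
  u ← 0.190000 + 0.35·0.980625 = 0.533219
s=1.350000, u=0.533219:
  k1 = f(1.350000, 0.533219) = 0.912144
  k2 = f(1.525000, 0.692844) = 0.785750
  u ← 0.533219 + 0.35·0.785750 = 0.808231
u(1.7) ≈ 0.8082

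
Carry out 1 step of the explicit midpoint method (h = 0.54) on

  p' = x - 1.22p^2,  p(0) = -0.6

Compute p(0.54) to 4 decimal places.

-0.7944

Midpoint: k1 = f(x_n, p_n); k2 = f(x_n + h/2, p_n + (h/2)·k1); p_{n+1} = p_n + h·k2.
x=0.000000, p=-0.600000:
  k1 = f(0.000000, -0.600000) = -0.439200
  k2 = f(0.270000, -0.718584) = -0.359963
  p ← -0.600000 + 0.54·(-0.359963) = -0.794380
p(0.54) ≈ -0.7944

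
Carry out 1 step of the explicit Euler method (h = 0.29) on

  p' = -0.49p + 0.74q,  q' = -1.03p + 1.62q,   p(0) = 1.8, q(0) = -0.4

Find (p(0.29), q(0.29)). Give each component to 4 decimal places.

1.4584, -1.1256

Euler on (p,q): p_{n+1} = p_n + h·p', q_{n+1} = q_n + h·q'.
0.000000: (1.800000, -0.400000); f=(-1.178000, -2.502000) → (1.458380, -1.125580)
(p(0.29), q(0.29)) ≈ (1.4584, -1.1256)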